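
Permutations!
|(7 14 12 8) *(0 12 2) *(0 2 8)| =|(0 12)(7 14 8)| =6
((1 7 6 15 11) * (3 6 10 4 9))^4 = (1 9 11 4 15 10 6 7 3)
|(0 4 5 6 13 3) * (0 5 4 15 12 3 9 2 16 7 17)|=12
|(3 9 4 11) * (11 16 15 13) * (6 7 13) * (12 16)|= 10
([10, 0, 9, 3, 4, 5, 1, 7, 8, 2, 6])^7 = [1, 6, 9, 3, 4, 5, 10, 7, 8, 2, 0]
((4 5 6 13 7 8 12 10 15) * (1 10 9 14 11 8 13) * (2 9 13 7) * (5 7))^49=(15)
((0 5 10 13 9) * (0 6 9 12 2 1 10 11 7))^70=(13)(0 11)(5 7)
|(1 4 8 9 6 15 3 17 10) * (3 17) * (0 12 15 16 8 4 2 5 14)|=|(0 12 15 17 10 1 2 5 14)(6 16 8 9)|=36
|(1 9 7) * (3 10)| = |(1 9 7)(3 10)| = 6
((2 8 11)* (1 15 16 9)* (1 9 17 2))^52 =((1 15 16 17 2 8 11))^52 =(1 17 11 16 8 15 2)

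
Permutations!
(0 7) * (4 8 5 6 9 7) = (0 4 8 5 6 9 7) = [4, 1, 2, 3, 8, 6, 9, 0, 5, 7]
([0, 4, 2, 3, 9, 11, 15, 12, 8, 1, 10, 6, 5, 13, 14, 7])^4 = [0, 4, 2, 3, 9, 7, 5, 6, 8, 1, 10, 12, 15, 13, 14, 11]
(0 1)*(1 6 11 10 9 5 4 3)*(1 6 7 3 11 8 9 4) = [7, 0, 2, 6, 11, 1, 8, 3, 9, 5, 4, 10] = (0 7 3 6 8 9 5 1)(4 11 10)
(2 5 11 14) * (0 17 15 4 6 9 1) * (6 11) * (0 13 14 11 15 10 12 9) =(0 17 10 12 9 1 13 14 2 5 6)(4 15) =[17, 13, 5, 3, 15, 6, 0, 7, 8, 1, 12, 11, 9, 14, 2, 4, 16, 10]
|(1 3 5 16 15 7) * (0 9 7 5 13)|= |(0 9 7 1 3 13)(5 16 15)|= 6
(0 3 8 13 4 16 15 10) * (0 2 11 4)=(0 3 8 13)(2 11 4 16 15 10)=[3, 1, 11, 8, 16, 5, 6, 7, 13, 9, 2, 4, 12, 0, 14, 10, 15]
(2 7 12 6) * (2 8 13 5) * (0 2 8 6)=(0 2 7 12)(5 8 13)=[2, 1, 7, 3, 4, 8, 6, 12, 13, 9, 10, 11, 0, 5]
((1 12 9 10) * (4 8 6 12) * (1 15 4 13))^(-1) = (1 13)(4 15 10 9 12 6 8)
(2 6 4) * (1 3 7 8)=(1 3 7 8)(2 6 4)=[0, 3, 6, 7, 2, 5, 4, 8, 1]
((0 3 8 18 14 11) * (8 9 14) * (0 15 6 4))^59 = (0 14 6 3 11 4 9 15)(8 18)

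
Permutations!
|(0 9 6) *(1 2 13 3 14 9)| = |(0 1 2 13 3 14 9 6)| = 8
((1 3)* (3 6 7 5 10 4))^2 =(1 7 10 3 6 5 4)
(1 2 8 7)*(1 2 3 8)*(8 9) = (1 3 9 8 7 2) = [0, 3, 1, 9, 4, 5, 6, 2, 7, 8]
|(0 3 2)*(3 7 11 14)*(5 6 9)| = 6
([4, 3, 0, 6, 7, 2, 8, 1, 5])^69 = [8, 0, 6, 4, 5, 3, 7, 2, 1]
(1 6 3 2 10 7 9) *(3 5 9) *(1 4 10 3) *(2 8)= [0, 6, 3, 8, 10, 9, 5, 1, 2, 4, 7]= (1 6 5 9 4 10 7)(2 3 8)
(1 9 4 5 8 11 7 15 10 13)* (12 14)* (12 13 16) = [0, 9, 2, 3, 5, 8, 6, 15, 11, 4, 16, 7, 14, 1, 13, 10, 12] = (1 9 4 5 8 11 7 15 10 16 12 14 13)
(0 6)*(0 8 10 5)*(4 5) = [6, 1, 2, 3, 5, 0, 8, 7, 10, 9, 4] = (0 6 8 10 4 5)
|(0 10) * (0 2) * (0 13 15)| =5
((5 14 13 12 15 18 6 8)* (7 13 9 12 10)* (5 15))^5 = (5 14 9 12)(6 8 15 18)(7 10 13) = ((5 14 9 12)(6 8 15 18)(7 13 10))^5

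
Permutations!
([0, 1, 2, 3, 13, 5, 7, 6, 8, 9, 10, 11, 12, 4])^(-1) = (4 13)(6 7)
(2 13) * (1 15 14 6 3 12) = (1 15 14 6 3 12)(2 13) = [0, 15, 13, 12, 4, 5, 3, 7, 8, 9, 10, 11, 1, 2, 6, 14]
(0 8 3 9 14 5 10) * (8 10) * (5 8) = (0 10)(3 9 14 8) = [10, 1, 2, 9, 4, 5, 6, 7, 3, 14, 0, 11, 12, 13, 8]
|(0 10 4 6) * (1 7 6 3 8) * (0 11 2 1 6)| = 10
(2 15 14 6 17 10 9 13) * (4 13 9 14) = (2 15 4 13)(6 17 10 14) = [0, 1, 15, 3, 13, 5, 17, 7, 8, 9, 14, 11, 12, 2, 6, 4, 16, 10]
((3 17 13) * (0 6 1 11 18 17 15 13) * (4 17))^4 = (0 18 6 4 1 17 11)(3 15 13)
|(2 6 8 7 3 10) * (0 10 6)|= 12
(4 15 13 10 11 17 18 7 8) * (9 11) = (4 15 13 10 9 11 17 18 7 8) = [0, 1, 2, 3, 15, 5, 6, 8, 4, 11, 9, 17, 12, 10, 14, 13, 16, 18, 7]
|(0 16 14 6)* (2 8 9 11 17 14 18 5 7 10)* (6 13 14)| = 12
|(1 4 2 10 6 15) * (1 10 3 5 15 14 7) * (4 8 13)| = 12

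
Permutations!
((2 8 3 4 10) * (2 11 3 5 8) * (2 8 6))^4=((2 8 5 6)(3 4 10 11))^4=(11)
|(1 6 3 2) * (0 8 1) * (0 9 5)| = |(0 8 1 6 3 2 9 5)| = 8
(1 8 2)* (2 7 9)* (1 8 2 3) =(1 2 8 7 9 3) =[0, 2, 8, 1, 4, 5, 6, 9, 7, 3]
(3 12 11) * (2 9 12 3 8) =(2 9 12 11 8) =[0, 1, 9, 3, 4, 5, 6, 7, 2, 12, 10, 8, 11]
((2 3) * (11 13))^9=((2 3)(11 13))^9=(2 3)(11 13)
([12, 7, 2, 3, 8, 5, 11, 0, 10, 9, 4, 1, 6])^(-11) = (0 12 6 11 1 7)(4 8 10)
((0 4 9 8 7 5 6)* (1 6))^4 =((0 4 9 8 7 5 1 6))^4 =(0 7)(1 9)(4 5)(6 8)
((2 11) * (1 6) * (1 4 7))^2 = ((1 6 4 7)(2 11))^2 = (11)(1 4)(6 7)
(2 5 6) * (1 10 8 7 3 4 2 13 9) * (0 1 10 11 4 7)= [1, 11, 5, 7, 2, 6, 13, 3, 0, 10, 8, 4, 12, 9]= (0 1 11 4 2 5 6 13 9 10 8)(3 7)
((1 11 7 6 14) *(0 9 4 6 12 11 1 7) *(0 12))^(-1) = (0 7 14 6 4 9)(11 12)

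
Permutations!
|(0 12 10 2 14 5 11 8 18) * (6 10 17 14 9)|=|(0 12 17 14 5 11 8 18)(2 9 6 10)|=8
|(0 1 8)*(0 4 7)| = |(0 1 8 4 7)| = 5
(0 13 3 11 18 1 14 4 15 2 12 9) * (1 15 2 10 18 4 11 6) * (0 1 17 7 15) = (0 13 3 6 17 7 15 10 18)(1 14 11 4 2 12 9) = [13, 14, 12, 6, 2, 5, 17, 15, 8, 1, 18, 4, 9, 3, 11, 10, 16, 7, 0]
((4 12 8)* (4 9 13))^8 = (4 9 12 13 8)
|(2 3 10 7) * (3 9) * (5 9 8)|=7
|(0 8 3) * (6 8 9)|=|(0 9 6 8 3)|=5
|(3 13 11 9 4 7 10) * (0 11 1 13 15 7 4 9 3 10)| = 10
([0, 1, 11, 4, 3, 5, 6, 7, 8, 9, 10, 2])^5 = [0, 1, 11, 4, 3, 5, 6, 7, 8, 9, 10, 2]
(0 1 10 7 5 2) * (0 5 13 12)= (0 1 10 7 13 12)(2 5)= [1, 10, 5, 3, 4, 2, 6, 13, 8, 9, 7, 11, 0, 12]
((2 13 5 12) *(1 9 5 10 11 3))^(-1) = ((1 9 5 12 2 13 10 11 3))^(-1) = (1 3 11 10 13 2 12 5 9)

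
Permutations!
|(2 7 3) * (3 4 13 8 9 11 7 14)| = 6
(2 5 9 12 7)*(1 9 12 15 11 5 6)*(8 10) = [0, 9, 6, 3, 4, 12, 1, 2, 10, 15, 8, 5, 7, 13, 14, 11] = (1 9 15 11 5 12 7 2 6)(8 10)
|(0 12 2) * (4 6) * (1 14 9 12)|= |(0 1 14 9 12 2)(4 6)|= 6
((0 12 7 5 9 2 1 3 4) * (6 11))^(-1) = ((0 12 7 5 9 2 1 3 4)(6 11))^(-1) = (0 4 3 1 2 9 5 7 12)(6 11)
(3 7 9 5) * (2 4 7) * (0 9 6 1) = (0 9 5 3 2 4 7 6 1) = [9, 0, 4, 2, 7, 3, 1, 6, 8, 5]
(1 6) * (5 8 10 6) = (1 5 8 10 6) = [0, 5, 2, 3, 4, 8, 1, 7, 10, 9, 6]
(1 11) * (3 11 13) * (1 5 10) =(1 13 3 11 5 10) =[0, 13, 2, 11, 4, 10, 6, 7, 8, 9, 1, 5, 12, 3]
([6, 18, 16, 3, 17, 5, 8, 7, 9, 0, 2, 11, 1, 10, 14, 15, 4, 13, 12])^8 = [0, 12, 4, 3, 13, 5, 6, 7, 8, 9, 16, 11, 18, 2, 14, 15, 17, 10, 1]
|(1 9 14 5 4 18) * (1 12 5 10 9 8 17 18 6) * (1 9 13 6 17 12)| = 35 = |(1 8 12 5 4 17 18)(6 9 14 10 13)|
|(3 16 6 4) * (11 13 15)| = |(3 16 6 4)(11 13 15)| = 12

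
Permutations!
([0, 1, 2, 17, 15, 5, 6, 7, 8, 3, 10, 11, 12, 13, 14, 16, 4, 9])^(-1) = [0, 1, 2, 9, 16, 5, 6, 7, 8, 17, 10, 11, 12, 13, 14, 4, 15, 3]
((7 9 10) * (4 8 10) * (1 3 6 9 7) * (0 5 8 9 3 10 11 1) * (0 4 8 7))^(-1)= ((0 5 7)(1 10 4 9 8 11)(3 6))^(-1)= (0 7 5)(1 11 8 9 4 10)(3 6)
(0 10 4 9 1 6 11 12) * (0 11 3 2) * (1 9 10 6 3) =[6, 3, 0, 2, 10, 5, 1, 7, 8, 9, 4, 12, 11] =(0 6 1 3 2)(4 10)(11 12)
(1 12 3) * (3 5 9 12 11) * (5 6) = (1 11 3)(5 9 12 6) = [0, 11, 2, 1, 4, 9, 5, 7, 8, 12, 10, 3, 6]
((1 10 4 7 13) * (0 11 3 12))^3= (0 12 3 11)(1 7 10 13 4)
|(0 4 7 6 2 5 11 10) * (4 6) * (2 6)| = |(0 2 5 11 10)(4 7)| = 10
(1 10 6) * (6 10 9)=[0, 9, 2, 3, 4, 5, 1, 7, 8, 6, 10]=(10)(1 9 6)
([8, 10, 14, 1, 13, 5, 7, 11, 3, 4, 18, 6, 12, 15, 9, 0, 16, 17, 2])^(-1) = (0 15 13 4 9 14 2 18 10 1 3 8)(6 11 7)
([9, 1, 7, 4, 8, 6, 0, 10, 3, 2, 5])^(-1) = (0 6 5 10 7 2 9)(3 8 4)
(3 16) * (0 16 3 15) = (0 16 15) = [16, 1, 2, 3, 4, 5, 6, 7, 8, 9, 10, 11, 12, 13, 14, 0, 15]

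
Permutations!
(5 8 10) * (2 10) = (2 10 5 8) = [0, 1, 10, 3, 4, 8, 6, 7, 2, 9, 5]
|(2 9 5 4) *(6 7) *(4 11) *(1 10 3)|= |(1 10 3)(2 9 5 11 4)(6 7)|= 30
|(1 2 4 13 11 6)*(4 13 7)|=10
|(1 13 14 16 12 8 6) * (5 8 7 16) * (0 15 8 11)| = 9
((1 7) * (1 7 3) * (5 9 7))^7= ((1 3)(5 9 7))^7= (1 3)(5 9 7)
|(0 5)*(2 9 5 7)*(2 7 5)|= 2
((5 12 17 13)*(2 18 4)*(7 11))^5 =(2 4 18)(5 12 17 13)(7 11)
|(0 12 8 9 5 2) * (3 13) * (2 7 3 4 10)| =|(0 12 8 9 5 7 3 13 4 10 2)| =11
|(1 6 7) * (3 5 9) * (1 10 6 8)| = 6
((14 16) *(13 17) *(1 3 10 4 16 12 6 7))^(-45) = ((1 3 10 4 16 14 12 6 7)(13 17))^(-45) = (13 17)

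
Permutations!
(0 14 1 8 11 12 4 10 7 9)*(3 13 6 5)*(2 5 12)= [14, 8, 5, 13, 10, 3, 12, 9, 11, 0, 7, 2, 4, 6, 1]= (0 14 1 8 11 2 5 3 13 6 12 4 10 7 9)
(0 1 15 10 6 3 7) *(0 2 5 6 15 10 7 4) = (0 1 10 15 7 2 5 6 3 4) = [1, 10, 5, 4, 0, 6, 3, 2, 8, 9, 15, 11, 12, 13, 14, 7]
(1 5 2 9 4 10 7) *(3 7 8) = (1 5 2 9 4 10 8 3 7) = [0, 5, 9, 7, 10, 2, 6, 1, 3, 4, 8]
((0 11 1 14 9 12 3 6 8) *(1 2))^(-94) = ((0 11 2 1 14 9 12 3 6 8))^(-94) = (0 12 2 6 14)(1 8 9 11 3)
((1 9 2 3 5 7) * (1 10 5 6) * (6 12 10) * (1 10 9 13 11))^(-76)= ((1 13 11)(2 3 12 9)(5 7 6 10))^(-76)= (1 11 13)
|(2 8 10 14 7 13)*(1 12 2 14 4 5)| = 21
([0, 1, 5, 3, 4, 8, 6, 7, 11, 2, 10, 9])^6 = [0, 1, 5, 3, 4, 8, 6, 7, 11, 2, 10, 9]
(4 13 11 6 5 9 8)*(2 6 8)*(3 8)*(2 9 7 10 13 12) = [0, 1, 6, 8, 12, 7, 5, 10, 4, 9, 13, 3, 2, 11] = (2 6 5 7 10 13 11 3 8 4 12)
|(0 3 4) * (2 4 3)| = |(0 2 4)| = 3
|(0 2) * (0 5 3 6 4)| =6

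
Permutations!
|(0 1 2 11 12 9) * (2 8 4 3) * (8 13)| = |(0 1 13 8 4 3 2 11 12 9)| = 10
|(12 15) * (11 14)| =|(11 14)(12 15)| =2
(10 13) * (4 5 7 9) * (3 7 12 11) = (3 7 9 4 5 12 11)(10 13) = [0, 1, 2, 7, 5, 12, 6, 9, 8, 4, 13, 3, 11, 10]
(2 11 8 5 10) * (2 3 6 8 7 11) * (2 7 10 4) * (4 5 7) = (2 4)(3 6 8 7 11 10) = [0, 1, 4, 6, 2, 5, 8, 11, 7, 9, 3, 10]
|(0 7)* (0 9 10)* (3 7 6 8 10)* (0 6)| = 3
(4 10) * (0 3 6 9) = (0 3 6 9)(4 10) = [3, 1, 2, 6, 10, 5, 9, 7, 8, 0, 4]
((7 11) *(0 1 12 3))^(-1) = ((0 1 12 3)(7 11))^(-1) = (0 3 12 1)(7 11)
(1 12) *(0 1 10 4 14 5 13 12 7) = (0 1 7)(4 14 5 13 12 10) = [1, 7, 2, 3, 14, 13, 6, 0, 8, 9, 4, 11, 10, 12, 5]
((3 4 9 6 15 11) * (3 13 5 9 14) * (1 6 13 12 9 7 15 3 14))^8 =(5 7 15 11 12 9 13)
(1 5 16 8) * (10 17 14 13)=(1 5 16 8)(10 17 14 13)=[0, 5, 2, 3, 4, 16, 6, 7, 1, 9, 17, 11, 12, 10, 13, 15, 8, 14]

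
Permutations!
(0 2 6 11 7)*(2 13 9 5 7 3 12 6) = (0 13 9 5 7)(3 12 6 11) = [13, 1, 2, 12, 4, 7, 11, 0, 8, 5, 10, 3, 6, 9]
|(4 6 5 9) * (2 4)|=|(2 4 6 5 9)|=5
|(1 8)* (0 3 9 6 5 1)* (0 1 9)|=6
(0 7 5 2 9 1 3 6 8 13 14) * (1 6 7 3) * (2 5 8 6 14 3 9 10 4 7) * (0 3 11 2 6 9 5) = [5, 1, 10, 6, 7, 0, 9, 8, 13, 14, 4, 2, 12, 11, 3] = (0 5)(2 10 4 7 8 13 11)(3 6 9 14)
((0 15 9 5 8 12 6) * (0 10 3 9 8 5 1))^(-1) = ((0 15 8 12 6 10 3 9 1))^(-1) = (0 1 9 3 10 6 12 8 15)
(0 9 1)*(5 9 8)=[8, 0, 2, 3, 4, 9, 6, 7, 5, 1]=(0 8 5 9 1)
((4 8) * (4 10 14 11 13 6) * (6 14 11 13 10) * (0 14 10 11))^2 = (0 13)(4 6 8)(10 14)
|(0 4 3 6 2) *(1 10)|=|(0 4 3 6 2)(1 10)|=10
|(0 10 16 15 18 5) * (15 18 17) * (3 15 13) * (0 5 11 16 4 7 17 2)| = 9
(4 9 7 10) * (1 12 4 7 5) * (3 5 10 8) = (1 12 4 9 10 7 8 3 5) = [0, 12, 2, 5, 9, 1, 6, 8, 3, 10, 7, 11, 4]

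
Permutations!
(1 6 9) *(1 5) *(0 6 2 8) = (0 6 9 5 1 2 8) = [6, 2, 8, 3, 4, 1, 9, 7, 0, 5]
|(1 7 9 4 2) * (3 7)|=6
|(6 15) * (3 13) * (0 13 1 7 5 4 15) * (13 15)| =6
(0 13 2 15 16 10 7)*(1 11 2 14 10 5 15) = (0 13 14 10 7)(1 11 2)(5 15 16) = [13, 11, 1, 3, 4, 15, 6, 0, 8, 9, 7, 2, 12, 14, 10, 16, 5]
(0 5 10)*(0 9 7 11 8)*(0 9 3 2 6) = (0 5 10 3 2 6)(7 11 8 9) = [5, 1, 6, 2, 4, 10, 0, 11, 9, 7, 3, 8]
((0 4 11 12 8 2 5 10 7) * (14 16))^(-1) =(0 7 10 5 2 8 12 11 4)(14 16)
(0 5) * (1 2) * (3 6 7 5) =[3, 2, 1, 6, 4, 0, 7, 5] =(0 3 6 7 5)(1 2)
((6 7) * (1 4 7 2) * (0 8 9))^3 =(9)(1 6 4 2 7) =((0 8 9)(1 4 7 6 2))^3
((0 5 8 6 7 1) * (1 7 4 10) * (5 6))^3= (0 10 6 1 4)(5 8)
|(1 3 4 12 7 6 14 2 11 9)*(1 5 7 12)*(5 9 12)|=21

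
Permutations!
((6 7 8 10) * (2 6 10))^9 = ((10)(2 6 7 8))^9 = (10)(2 6 7 8)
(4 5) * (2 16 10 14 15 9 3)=(2 16 10 14 15 9 3)(4 5)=[0, 1, 16, 2, 5, 4, 6, 7, 8, 3, 14, 11, 12, 13, 15, 9, 10]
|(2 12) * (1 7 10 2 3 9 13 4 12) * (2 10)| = 15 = |(1 7 2)(3 9 13 4 12)|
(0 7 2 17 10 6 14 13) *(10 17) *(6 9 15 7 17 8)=(0 17 8 6 14 13)(2 10 9 15 7)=[17, 1, 10, 3, 4, 5, 14, 2, 6, 15, 9, 11, 12, 0, 13, 7, 16, 8]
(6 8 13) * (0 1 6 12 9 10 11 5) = [1, 6, 2, 3, 4, 0, 8, 7, 13, 10, 11, 5, 9, 12] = (0 1 6 8 13 12 9 10 11 5)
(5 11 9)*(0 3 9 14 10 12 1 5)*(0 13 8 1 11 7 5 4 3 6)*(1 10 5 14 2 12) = (0 6)(1 4 3 9 13 8 10)(2 12 11)(5 7 14) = [6, 4, 12, 9, 3, 7, 0, 14, 10, 13, 1, 2, 11, 8, 5]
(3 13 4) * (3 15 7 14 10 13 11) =(3 11)(4 15 7 14 10 13) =[0, 1, 2, 11, 15, 5, 6, 14, 8, 9, 13, 3, 12, 4, 10, 7]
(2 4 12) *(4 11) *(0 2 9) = (0 2 11 4 12 9) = [2, 1, 11, 3, 12, 5, 6, 7, 8, 0, 10, 4, 9]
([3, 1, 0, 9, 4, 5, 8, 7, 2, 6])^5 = [2, 1, 8, 0, 4, 5, 9, 7, 6, 3]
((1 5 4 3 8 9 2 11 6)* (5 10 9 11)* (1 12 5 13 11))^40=(1 13 5)(2 12 8)(3 9 6)(4 10 11)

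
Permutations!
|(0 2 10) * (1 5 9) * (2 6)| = 12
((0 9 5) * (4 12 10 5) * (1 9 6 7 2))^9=((0 6 7 2 1 9 4 12 10 5))^9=(0 5 10 12 4 9 1 2 7 6)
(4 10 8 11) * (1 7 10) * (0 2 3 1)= (0 2 3 1 7 10 8 11 4)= [2, 7, 3, 1, 0, 5, 6, 10, 11, 9, 8, 4]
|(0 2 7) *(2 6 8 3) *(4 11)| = |(0 6 8 3 2 7)(4 11)| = 6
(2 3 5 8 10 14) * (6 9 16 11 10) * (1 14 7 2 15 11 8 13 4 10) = [0, 14, 3, 5, 10, 13, 9, 2, 6, 16, 7, 1, 12, 4, 15, 11, 8] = (1 14 15 11)(2 3 5 13 4 10 7)(6 9 16 8)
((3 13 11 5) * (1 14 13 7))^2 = ((1 14 13 11 5 3 7))^2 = (1 13 5 7 14 11 3)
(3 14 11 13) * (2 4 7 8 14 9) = (2 4 7 8 14 11 13 3 9) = [0, 1, 4, 9, 7, 5, 6, 8, 14, 2, 10, 13, 12, 3, 11]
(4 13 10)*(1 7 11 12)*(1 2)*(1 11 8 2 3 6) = (1 7 8 2 11 12 3 6)(4 13 10) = [0, 7, 11, 6, 13, 5, 1, 8, 2, 9, 4, 12, 3, 10]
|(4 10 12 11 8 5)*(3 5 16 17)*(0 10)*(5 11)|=|(0 10 12 5 4)(3 11 8 16 17)|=5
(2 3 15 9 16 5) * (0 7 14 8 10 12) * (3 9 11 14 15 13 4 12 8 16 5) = (0 7 15 11 14 16 3 13 4 12)(2 9 5)(8 10) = [7, 1, 9, 13, 12, 2, 6, 15, 10, 5, 8, 14, 0, 4, 16, 11, 3]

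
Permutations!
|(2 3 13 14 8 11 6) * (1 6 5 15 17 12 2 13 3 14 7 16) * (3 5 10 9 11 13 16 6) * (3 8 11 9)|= |(1 8 13 7 6 16)(2 14 11 10 3 5 15 17 12)|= 18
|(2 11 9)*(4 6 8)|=3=|(2 11 9)(4 6 8)|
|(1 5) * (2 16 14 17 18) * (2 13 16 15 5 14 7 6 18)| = 30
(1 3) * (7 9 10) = (1 3)(7 9 10) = [0, 3, 2, 1, 4, 5, 6, 9, 8, 10, 7]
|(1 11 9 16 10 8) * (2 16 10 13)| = |(1 11 9 10 8)(2 16 13)| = 15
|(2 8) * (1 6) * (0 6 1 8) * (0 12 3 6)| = |(2 12 3 6 8)| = 5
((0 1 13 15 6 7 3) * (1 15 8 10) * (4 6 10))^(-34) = (0 4 10 7 13)(1 3 8 15 6)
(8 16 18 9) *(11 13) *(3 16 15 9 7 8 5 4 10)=(3 16 18 7 8 15 9 5 4 10)(11 13)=[0, 1, 2, 16, 10, 4, 6, 8, 15, 5, 3, 13, 12, 11, 14, 9, 18, 17, 7]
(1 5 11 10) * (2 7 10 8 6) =(1 5 11 8 6 2 7 10) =[0, 5, 7, 3, 4, 11, 2, 10, 6, 9, 1, 8]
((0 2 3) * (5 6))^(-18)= ((0 2 3)(5 6))^(-18)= (6)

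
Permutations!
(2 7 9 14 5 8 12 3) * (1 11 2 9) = [0, 11, 7, 9, 4, 8, 6, 1, 12, 14, 10, 2, 3, 13, 5] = (1 11 2 7)(3 9 14 5 8 12)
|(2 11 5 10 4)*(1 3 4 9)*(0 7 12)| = 24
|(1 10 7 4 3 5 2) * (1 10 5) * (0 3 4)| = 7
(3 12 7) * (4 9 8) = (3 12 7)(4 9 8) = [0, 1, 2, 12, 9, 5, 6, 3, 4, 8, 10, 11, 7]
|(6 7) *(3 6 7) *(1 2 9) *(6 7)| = |(1 2 9)(3 7 6)| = 3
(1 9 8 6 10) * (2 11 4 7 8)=(1 9 2 11 4 7 8 6 10)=[0, 9, 11, 3, 7, 5, 10, 8, 6, 2, 1, 4]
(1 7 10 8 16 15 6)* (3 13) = (1 7 10 8 16 15 6)(3 13) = [0, 7, 2, 13, 4, 5, 1, 10, 16, 9, 8, 11, 12, 3, 14, 6, 15]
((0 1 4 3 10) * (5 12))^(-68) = (12)(0 4 10 1 3)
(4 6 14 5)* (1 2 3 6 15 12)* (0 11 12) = (0 11 12 1 2 3 6 14 5 4 15) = [11, 2, 3, 6, 15, 4, 14, 7, 8, 9, 10, 12, 1, 13, 5, 0]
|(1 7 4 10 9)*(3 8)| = 10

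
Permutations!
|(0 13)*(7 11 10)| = 6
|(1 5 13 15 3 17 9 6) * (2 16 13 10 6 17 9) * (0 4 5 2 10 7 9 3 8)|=14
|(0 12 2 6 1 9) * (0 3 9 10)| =6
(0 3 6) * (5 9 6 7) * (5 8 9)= (0 3 7 8 9 6)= [3, 1, 2, 7, 4, 5, 0, 8, 9, 6]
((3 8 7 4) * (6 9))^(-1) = (3 4 7 8)(6 9)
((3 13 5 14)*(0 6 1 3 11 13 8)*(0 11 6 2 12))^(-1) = (0 12 2)(1 6 14 5 13 11 8 3) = ((0 2 12)(1 3 8 11 13 5 14 6))^(-1)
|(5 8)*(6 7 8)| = 4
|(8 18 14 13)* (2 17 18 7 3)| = |(2 17 18 14 13 8 7 3)| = 8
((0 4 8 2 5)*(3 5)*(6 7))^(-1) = (0 5 3 2 8 4)(6 7)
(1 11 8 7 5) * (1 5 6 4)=[0, 11, 2, 3, 1, 5, 4, 6, 7, 9, 10, 8]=(1 11 8 7 6 4)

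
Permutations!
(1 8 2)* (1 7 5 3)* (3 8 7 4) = [0, 7, 4, 1, 3, 8, 6, 5, 2] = (1 7 5 8 2 4 3)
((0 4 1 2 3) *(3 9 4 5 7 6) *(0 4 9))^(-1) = ((9)(0 5 7 6 3 4 1 2))^(-1) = (9)(0 2 1 4 3 6 7 5)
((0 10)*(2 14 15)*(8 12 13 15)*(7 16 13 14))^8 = (2 13 7 15 16)(8 14 12)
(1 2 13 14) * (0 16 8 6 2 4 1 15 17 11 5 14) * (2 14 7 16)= (0 2 13)(1 4)(5 7 16 8 6 14 15 17 11)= [2, 4, 13, 3, 1, 7, 14, 16, 6, 9, 10, 5, 12, 0, 15, 17, 8, 11]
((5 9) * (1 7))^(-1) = (1 7)(5 9)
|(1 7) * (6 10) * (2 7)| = |(1 2 7)(6 10)| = 6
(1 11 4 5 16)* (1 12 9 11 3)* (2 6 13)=(1 3)(2 6 13)(4 5 16 12 9 11)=[0, 3, 6, 1, 5, 16, 13, 7, 8, 11, 10, 4, 9, 2, 14, 15, 12]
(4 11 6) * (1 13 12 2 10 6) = (1 13 12 2 10 6 4 11) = [0, 13, 10, 3, 11, 5, 4, 7, 8, 9, 6, 1, 2, 12]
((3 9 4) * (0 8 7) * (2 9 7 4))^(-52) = (9)(0 3 8 7 4)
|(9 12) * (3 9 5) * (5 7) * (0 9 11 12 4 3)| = |(0 9 4 3 11 12 7 5)| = 8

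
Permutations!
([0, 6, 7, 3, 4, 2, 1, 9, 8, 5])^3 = (1 6)(2 5 9 7)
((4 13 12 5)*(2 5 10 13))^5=(2 4 5)(10 12 13)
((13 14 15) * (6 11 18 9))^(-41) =(6 9 18 11)(13 14 15)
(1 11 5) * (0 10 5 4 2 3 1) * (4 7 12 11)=(0 10 5)(1 4 2 3)(7 12 11)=[10, 4, 3, 1, 2, 0, 6, 12, 8, 9, 5, 7, 11]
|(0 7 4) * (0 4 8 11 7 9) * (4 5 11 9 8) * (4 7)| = 3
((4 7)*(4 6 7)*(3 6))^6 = (7)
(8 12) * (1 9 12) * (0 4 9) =[4, 0, 2, 3, 9, 5, 6, 7, 1, 12, 10, 11, 8] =(0 4 9 12 8 1)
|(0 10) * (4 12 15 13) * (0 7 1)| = 4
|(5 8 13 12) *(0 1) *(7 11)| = |(0 1)(5 8 13 12)(7 11)| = 4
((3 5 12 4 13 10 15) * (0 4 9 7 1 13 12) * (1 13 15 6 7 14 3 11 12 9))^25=(0 4 9 14 3 5)(1 15 11 12)(6 7 13 10)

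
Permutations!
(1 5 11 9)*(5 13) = (1 13 5 11 9) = [0, 13, 2, 3, 4, 11, 6, 7, 8, 1, 10, 9, 12, 5]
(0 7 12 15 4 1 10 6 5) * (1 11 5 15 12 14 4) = (0 7 14 4 11 5)(1 10 6 15) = [7, 10, 2, 3, 11, 0, 15, 14, 8, 9, 6, 5, 12, 13, 4, 1]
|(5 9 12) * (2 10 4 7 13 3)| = |(2 10 4 7 13 3)(5 9 12)| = 6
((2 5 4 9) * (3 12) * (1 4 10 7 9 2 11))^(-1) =((1 4 2 5 10 7 9 11)(3 12))^(-1) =(1 11 9 7 10 5 2 4)(3 12)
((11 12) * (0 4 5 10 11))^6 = (12)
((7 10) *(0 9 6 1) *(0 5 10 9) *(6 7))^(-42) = (1 10)(5 6)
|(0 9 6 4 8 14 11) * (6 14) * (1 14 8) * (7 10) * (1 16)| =|(0 9 8 6 4 16 1 14 11)(7 10)| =18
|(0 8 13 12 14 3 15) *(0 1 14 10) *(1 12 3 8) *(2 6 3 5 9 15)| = 30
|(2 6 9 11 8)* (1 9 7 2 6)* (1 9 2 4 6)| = |(1 2 9 11 8)(4 6 7)| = 15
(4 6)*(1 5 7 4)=(1 5 7 4 6)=[0, 5, 2, 3, 6, 7, 1, 4]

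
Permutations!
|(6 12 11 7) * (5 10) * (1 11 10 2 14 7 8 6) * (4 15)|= 10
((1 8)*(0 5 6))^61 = ((0 5 6)(1 8))^61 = (0 5 6)(1 8)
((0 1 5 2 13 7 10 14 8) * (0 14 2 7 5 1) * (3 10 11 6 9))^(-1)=(2 10 3 9 6 11 7 5 13)(8 14)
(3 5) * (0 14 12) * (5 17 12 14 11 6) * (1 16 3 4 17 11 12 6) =(0 12)(1 16 3 11)(4 17 6 5) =[12, 16, 2, 11, 17, 4, 5, 7, 8, 9, 10, 1, 0, 13, 14, 15, 3, 6]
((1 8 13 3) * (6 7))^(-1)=(1 3 13 8)(6 7)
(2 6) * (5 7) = (2 6)(5 7) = [0, 1, 6, 3, 4, 7, 2, 5]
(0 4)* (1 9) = [4, 9, 2, 3, 0, 5, 6, 7, 8, 1] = (0 4)(1 9)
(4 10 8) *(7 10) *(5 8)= (4 7 10 5 8)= [0, 1, 2, 3, 7, 8, 6, 10, 4, 9, 5]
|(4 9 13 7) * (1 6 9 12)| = |(1 6 9 13 7 4 12)| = 7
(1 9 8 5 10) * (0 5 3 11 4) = [5, 9, 2, 11, 0, 10, 6, 7, 3, 8, 1, 4] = (0 5 10 1 9 8 3 11 4)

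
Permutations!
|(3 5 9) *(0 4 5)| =5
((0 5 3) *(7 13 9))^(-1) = (0 3 5)(7 9 13)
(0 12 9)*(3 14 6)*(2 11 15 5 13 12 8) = (0 8 2 11 15 5 13 12 9)(3 14 6) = [8, 1, 11, 14, 4, 13, 3, 7, 2, 0, 10, 15, 9, 12, 6, 5]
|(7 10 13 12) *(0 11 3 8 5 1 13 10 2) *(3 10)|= 11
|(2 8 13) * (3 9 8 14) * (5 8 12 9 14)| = |(2 5 8 13)(3 14)(9 12)| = 4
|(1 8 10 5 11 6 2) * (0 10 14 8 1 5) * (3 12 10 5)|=|(0 5 11 6 2 3 12 10)(8 14)|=8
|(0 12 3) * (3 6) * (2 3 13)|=6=|(0 12 6 13 2 3)|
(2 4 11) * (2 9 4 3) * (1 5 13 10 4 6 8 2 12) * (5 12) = (1 12)(2 3 5 13 10 4 11 9 6 8) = [0, 12, 3, 5, 11, 13, 8, 7, 2, 6, 4, 9, 1, 10]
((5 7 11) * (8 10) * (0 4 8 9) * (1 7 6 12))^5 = (1 12 6 5 11 7)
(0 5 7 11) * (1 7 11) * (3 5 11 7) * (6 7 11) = (0 6 7 1 3 5 11) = [6, 3, 2, 5, 4, 11, 7, 1, 8, 9, 10, 0]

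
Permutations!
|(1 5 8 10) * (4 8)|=|(1 5 4 8 10)|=5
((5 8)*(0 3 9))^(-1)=((0 3 9)(5 8))^(-1)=(0 9 3)(5 8)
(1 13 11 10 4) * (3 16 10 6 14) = (1 13 11 6 14 3 16 10 4) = [0, 13, 2, 16, 1, 5, 14, 7, 8, 9, 4, 6, 12, 11, 3, 15, 10]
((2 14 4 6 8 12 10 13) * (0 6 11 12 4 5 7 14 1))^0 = (14)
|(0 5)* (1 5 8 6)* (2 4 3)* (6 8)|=|(8)(0 6 1 5)(2 4 3)|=12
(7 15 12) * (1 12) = (1 12 7 15) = [0, 12, 2, 3, 4, 5, 6, 15, 8, 9, 10, 11, 7, 13, 14, 1]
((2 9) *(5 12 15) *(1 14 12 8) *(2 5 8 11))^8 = (1 15 14 8 12)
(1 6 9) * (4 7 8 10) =(1 6 9)(4 7 8 10) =[0, 6, 2, 3, 7, 5, 9, 8, 10, 1, 4]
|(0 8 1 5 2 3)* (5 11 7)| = 8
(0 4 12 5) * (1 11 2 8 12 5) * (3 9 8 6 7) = (0 4 5)(1 11 2 6 7 3 9 8 12) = [4, 11, 6, 9, 5, 0, 7, 3, 12, 8, 10, 2, 1]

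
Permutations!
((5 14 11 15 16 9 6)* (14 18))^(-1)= ((5 18 14 11 15 16 9 6))^(-1)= (5 6 9 16 15 11 14 18)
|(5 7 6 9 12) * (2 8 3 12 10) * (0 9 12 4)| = 28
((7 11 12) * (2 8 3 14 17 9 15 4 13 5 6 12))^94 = (2 6 15 3 7 13 17)(4 14 11 5 9 8 12)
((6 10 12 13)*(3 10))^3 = ((3 10 12 13 6))^3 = (3 13 10 6 12)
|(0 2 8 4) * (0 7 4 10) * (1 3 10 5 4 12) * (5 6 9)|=12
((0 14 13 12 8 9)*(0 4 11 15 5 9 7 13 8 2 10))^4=(0 13)(2 8)(4 9 5 15 11)(7 10)(12 14)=((0 14 8 7 13 12 2 10)(4 11 15 5 9))^4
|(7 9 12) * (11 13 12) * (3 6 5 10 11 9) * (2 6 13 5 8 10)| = 12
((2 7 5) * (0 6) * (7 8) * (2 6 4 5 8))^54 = ((0 4 5 6)(7 8))^54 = (8)(0 5)(4 6)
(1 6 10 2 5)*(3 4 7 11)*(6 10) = (1 10 2 5)(3 4 7 11) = [0, 10, 5, 4, 7, 1, 6, 11, 8, 9, 2, 3]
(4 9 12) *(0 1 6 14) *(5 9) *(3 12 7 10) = (0 1 6 14)(3 12 4 5 9 7 10) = [1, 6, 2, 12, 5, 9, 14, 10, 8, 7, 3, 11, 4, 13, 0]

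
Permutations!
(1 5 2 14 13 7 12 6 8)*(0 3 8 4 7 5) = (0 3 8 1)(2 14 13 5)(4 7 12 6) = [3, 0, 14, 8, 7, 2, 4, 12, 1, 9, 10, 11, 6, 5, 13]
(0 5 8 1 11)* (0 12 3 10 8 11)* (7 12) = (0 5 11 7 12 3 10 8 1) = [5, 0, 2, 10, 4, 11, 6, 12, 1, 9, 8, 7, 3]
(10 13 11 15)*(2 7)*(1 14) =(1 14)(2 7)(10 13 11 15) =[0, 14, 7, 3, 4, 5, 6, 2, 8, 9, 13, 15, 12, 11, 1, 10]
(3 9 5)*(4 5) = (3 9 4 5) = [0, 1, 2, 9, 5, 3, 6, 7, 8, 4]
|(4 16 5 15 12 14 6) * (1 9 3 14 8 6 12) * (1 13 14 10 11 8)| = 14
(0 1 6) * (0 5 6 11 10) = (0 1 11 10)(5 6) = [1, 11, 2, 3, 4, 6, 5, 7, 8, 9, 0, 10]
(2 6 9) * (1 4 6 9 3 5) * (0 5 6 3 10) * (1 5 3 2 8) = (0 3 6 10)(1 4 2 9 8) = [3, 4, 9, 6, 2, 5, 10, 7, 1, 8, 0]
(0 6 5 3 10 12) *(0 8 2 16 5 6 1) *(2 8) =[1, 0, 16, 10, 4, 3, 6, 7, 8, 9, 12, 11, 2, 13, 14, 15, 5] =(0 1)(2 16 5 3 10 12)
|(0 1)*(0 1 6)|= |(0 6)|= 2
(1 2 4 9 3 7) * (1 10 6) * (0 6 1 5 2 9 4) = (0 6 5 2)(1 9 3 7 10) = [6, 9, 0, 7, 4, 2, 5, 10, 8, 3, 1]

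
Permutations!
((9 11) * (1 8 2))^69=((1 8 2)(9 11))^69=(9 11)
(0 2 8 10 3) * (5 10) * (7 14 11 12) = (0 2 8 5 10 3)(7 14 11 12) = [2, 1, 8, 0, 4, 10, 6, 14, 5, 9, 3, 12, 7, 13, 11]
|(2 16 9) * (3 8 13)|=|(2 16 9)(3 8 13)|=3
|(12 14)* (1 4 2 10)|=4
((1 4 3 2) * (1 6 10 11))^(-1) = (1 11 10 6 2 3 4) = ((1 4 3 2 6 10 11))^(-1)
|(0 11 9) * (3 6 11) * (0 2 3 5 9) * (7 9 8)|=|(0 5 8 7 9 2 3 6 11)|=9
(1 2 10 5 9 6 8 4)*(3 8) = (1 2 10 5 9 6 3 8 4) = [0, 2, 10, 8, 1, 9, 3, 7, 4, 6, 5]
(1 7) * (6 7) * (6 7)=(1 7)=[0, 7, 2, 3, 4, 5, 6, 1]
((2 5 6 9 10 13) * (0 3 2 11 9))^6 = (0 3 2 5 6)(9 13)(10 11)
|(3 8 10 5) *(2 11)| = 4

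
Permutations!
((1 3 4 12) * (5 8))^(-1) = (1 12 4 3)(5 8)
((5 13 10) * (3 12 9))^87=((3 12 9)(5 13 10))^87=(13)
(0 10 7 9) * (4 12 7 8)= (0 10 8 4 12 7 9)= [10, 1, 2, 3, 12, 5, 6, 9, 4, 0, 8, 11, 7]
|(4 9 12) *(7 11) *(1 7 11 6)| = 3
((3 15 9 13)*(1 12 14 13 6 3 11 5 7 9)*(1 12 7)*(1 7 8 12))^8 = (1 9 13)(3 5 12)(6 11 8)(7 14 15)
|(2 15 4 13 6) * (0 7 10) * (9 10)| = |(0 7 9 10)(2 15 4 13 6)| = 20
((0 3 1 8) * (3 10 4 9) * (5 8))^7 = (0 8 5 1 3 9 4 10)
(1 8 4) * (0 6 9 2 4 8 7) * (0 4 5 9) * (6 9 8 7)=[9, 6, 5, 3, 1, 8, 0, 4, 7, 2]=(0 9 2 5 8 7 4 1 6)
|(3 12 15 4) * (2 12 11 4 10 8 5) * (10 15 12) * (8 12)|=|(15)(2 10 12 8 5)(3 11 4)|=15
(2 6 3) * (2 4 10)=(2 6 3 4 10)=[0, 1, 6, 4, 10, 5, 3, 7, 8, 9, 2]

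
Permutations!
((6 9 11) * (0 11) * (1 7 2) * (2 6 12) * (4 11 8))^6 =(0 1 4 6 12)(2 8 7 11 9)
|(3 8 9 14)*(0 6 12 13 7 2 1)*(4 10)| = 28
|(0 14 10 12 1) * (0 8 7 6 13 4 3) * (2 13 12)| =35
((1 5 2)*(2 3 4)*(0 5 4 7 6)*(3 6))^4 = ((0 5 6)(1 4 2)(3 7))^4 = (7)(0 5 6)(1 4 2)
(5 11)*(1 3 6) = [0, 3, 2, 6, 4, 11, 1, 7, 8, 9, 10, 5] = (1 3 6)(5 11)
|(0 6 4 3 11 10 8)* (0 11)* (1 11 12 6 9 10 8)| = 10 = |(0 9 10 1 11 8 12 6 4 3)|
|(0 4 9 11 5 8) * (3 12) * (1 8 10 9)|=|(0 4 1 8)(3 12)(5 10 9 11)|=4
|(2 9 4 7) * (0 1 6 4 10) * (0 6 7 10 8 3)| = 21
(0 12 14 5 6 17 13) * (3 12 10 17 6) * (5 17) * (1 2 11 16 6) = (0 10 5 3 12 14 17 13)(1 2 11 16 6) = [10, 2, 11, 12, 4, 3, 1, 7, 8, 9, 5, 16, 14, 0, 17, 15, 6, 13]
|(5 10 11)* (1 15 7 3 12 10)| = |(1 15 7 3 12 10 11 5)| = 8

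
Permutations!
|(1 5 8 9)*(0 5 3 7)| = |(0 5 8 9 1 3 7)| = 7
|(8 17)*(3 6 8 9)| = 5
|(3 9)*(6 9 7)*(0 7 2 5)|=|(0 7 6 9 3 2 5)|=7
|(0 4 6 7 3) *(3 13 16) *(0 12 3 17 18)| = 8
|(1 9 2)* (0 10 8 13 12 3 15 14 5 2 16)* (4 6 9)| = |(0 10 8 13 12 3 15 14 5 2 1 4 6 9 16)| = 15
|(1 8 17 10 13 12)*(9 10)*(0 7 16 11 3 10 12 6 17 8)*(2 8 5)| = 12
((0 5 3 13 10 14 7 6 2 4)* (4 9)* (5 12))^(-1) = (0 4 9 2 6 7 14 10 13 3 5 12)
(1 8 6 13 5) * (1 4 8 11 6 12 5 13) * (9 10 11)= (13)(1 9 10 11 6)(4 8 12 5)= [0, 9, 2, 3, 8, 4, 1, 7, 12, 10, 11, 6, 5, 13]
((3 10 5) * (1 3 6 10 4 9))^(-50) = ((1 3 4 9)(5 6 10))^(-50) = (1 4)(3 9)(5 6 10)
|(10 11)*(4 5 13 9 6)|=10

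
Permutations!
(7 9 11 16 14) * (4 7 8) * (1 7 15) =[0, 7, 2, 3, 15, 5, 6, 9, 4, 11, 10, 16, 12, 13, 8, 1, 14] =(1 7 9 11 16 14 8 4 15)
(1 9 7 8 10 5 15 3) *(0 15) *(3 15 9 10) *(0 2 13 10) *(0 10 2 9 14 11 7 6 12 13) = (15)(0 14 11 7 8 3 1 10 5 9 6 12 13 2) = [14, 10, 0, 1, 4, 9, 12, 8, 3, 6, 5, 7, 13, 2, 11, 15]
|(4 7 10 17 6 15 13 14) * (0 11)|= 8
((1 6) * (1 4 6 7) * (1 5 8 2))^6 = ((1 7 5 8 2)(4 6))^6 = (1 7 5 8 2)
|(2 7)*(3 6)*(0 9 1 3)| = 10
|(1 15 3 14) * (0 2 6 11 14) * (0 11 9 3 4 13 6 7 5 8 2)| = 36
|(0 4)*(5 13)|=2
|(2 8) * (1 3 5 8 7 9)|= |(1 3 5 8 2 7 9)|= 7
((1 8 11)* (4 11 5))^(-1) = (1 11 4 5 8)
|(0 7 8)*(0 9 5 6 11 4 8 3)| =6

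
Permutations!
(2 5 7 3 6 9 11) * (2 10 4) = (2 5 7 3 6 9 11 10 4) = [0, 1, 5, 6, 2, 7, 9, 3, 8, 11, 4, 10]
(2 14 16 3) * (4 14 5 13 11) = [0, 1, 5, 2, 14, 13, 6, 7, 8, 9, 10, 4, 12, 11, 16, 15, 3] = (2 5 13 11 4 14 16 3)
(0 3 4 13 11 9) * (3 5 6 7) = (0 5 6 7 3 4 13 11 9) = [5, 1, 2, 4, 13, 6, 7, 3, 8, 0, 10, 9, 12, 11]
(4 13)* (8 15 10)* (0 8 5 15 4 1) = [8, 0, 2, 3, 13, 15, 6, 7, 4, 9, 5, 11, 12, 1, 14, 10] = (0 8 4 13 1)(5 15 10)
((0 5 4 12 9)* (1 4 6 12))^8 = ((0 5 6 12 9)(1 4))^8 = (0 12 5 9 6)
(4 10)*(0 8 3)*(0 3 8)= [0, 1, 2, 3, 10, 5, 6, 7, 8, 9, 4]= (4 10)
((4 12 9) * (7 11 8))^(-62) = ((4 12 9)(7 11 8))^(-62) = (4 12 9)(7 11 8)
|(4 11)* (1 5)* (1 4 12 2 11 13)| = |(1 5 4 13)(2 11 12)| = 12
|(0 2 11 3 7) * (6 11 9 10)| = |(0 2 9 10 6 11 3 7)| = 8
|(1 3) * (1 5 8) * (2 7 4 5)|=7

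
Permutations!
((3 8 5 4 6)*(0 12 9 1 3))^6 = (0 5 1)(3 12 4)(6 8 9)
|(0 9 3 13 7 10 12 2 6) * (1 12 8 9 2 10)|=24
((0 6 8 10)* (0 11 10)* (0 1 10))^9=((0 6 8 1 10 11))^9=(0 1)(6 10)(8 11)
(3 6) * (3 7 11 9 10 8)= (3 6 7 11 9 10 8)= [0, 1, 2, 6, 4, 5, 7, 11, 3, 10, 8, 9]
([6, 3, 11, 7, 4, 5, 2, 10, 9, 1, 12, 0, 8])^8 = [0, 3, 2, 7, 4, 5, 6, 10, 9, 1, 12, 11, 8]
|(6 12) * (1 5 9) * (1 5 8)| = 2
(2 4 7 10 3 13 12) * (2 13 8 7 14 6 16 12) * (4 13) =(2 13)(3 8 7 10)(4 14 6 16 12) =[0, 1, 13, 8, 14, 5, 16, 10, 7, 9, 3, 11, 4, 2, 6, 15, 12]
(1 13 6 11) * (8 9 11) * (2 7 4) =(1 13 6 8 9 11)(2 7 4) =[0, 13, 7, 3, 2, 5, 8, 4, 9, 11, 10, 1, 12, 6]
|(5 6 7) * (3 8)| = |(3 8)(5 6 7)| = 6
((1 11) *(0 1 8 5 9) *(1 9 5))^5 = (0 9)(1 8 11)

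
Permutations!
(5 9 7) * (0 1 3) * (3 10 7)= (0 1 10 7 5 9 3)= [1, 10, 2, 0, 4, 9, 6, 5, 8, 3, 7]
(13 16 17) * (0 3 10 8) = (0 3 10 8)(13 16 17) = [3, 1, 2, 10, 4, 5, 6, 7, 0, 9, 8, 11, 12, 16, 14, 15, 17, 13]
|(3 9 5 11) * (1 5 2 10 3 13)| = |(1 5 11 13)(2 10 3 9)| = 4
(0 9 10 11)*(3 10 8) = (0 9 8 3 10 11) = [9, 1, 2, 10, 4, 5, 6, 7, 3, 8, 11, 0]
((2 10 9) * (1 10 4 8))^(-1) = (1 8 4 2 9 10)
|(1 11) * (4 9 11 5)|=|(1 5 4 9 11)|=5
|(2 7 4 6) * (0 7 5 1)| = 7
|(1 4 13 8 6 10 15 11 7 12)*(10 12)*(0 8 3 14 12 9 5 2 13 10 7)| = |(0 8 6 9 5 2 13 3 14 12 1 4 10 15 11)| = 15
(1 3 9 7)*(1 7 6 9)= (1 3)(6 9)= [0, 3, 2, 1, 4, 5, 9, 7, 8, 6]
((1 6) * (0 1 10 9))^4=(0 9 10 6 1)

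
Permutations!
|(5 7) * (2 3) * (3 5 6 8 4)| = 7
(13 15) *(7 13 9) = (7 13 15 9) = [0, 1, 2, 3, 4, 5, 6, 13, 8, 7, 10, 11, 12, 15, 14, 9]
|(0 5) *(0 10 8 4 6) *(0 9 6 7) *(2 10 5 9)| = 8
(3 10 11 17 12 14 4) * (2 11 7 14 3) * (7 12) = (2 11 17 7 14 4)(3 10 12) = [0, 1, 11, 10, 2, 5, 6, 14, 8, 9, 12, 17, 3, 13, 4, 15, 16, 7]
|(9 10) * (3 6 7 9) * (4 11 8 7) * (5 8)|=9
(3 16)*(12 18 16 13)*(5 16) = [0, 1, 2, 13, 4, 16, 6, 7, 8, 9, 10, 11, 18, 12, 14, 15, 3, 17, 5] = (3 13 12 18 5 16)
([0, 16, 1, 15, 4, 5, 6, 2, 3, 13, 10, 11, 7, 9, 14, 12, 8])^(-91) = (1 12 8 2 15 16 7 3)(9 13)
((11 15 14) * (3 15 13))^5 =(15)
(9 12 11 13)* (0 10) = (0 10)(9 12 11 13) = [10, 1, 2, 3, 4, 5, 6, 7, 8, 12, 0, 13, 11, 9]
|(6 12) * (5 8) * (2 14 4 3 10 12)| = |(2 14 4 3 10 12 6)(5 8)| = 14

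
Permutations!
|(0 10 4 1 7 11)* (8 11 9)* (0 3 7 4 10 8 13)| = 14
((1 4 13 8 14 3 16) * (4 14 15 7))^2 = (1 3)(4 8 7 13 15)(14 16)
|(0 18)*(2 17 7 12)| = 4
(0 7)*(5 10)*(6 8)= [7, 1, 2, 3, 4, 10, 8, 0, 6, 9, 5]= (0 7)(5 10)(6 8)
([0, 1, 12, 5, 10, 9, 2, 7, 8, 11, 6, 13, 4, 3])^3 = (2 10 12 6 4)(3 11 5 13 9)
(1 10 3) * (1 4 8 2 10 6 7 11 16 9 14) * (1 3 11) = [0, 6, 10, 4, 8, 5, 7, 1, 2, 14, 11, 16, 12, 13, 3, 15, 9] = (1 6 7)(2 10 11 16 9 14 3 4 8)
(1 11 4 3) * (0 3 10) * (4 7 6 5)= (0 3 1 11 7 6 5 4 10)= [3, 11, 2, 1, 10, 4, 5, 6, 8, 9, 0, 7]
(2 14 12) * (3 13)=(2 14 12)(3 13)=[0, 1, 14, 13, 4, 5, 6, 7, 8, 9, 10, 11, 2, 3, 12]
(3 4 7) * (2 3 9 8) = (2 3 4 7 9 8) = [0, 1, 3, 4, 7, 5, 6, 9, 2, 8]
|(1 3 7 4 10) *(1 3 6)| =4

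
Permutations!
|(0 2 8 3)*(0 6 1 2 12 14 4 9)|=5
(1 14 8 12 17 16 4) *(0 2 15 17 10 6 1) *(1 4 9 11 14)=(0 2 15 17 16 9 11 14 8 12 10 6 4)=[2, 1, 15, 3, 0, 5, 4, 7, 12, 11, 6, 14, 10, 13, 8, 17, 9, 16]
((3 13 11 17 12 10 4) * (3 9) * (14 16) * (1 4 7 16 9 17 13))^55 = ((1 4 17 12 10 7 16 14 9 3)(11 13))^55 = (1 7)(3 10)(4 16)(9 12)(11 13)(14 17)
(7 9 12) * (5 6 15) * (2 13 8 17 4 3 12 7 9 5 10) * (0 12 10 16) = (0 12 9 7 5 6 15 16)(2 13 8 17 4 3 10) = [12, 1, 13, 10, 3, 6, 15, 5, 17, 7, 2, 11, 9, 8, 14, 16, 0, 4]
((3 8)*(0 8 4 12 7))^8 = ((0 8 3 4 12 7))^8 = (0 3 12)(4 7 8)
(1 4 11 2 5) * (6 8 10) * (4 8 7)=(1 8 10 6 7 4 11 2 5)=[0, 8, 5, 3, 11, 1, 7, 4, 10, 9, 6, 2]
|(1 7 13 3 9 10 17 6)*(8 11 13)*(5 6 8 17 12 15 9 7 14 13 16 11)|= |(1 14 13 3 7 17 8 5 6)(9 10 12 15)(11 16)|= 36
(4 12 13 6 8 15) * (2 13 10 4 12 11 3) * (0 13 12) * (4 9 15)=(0 13 6 8 4 11 3 2 12 10 9 15)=[13, 1, 12, 2, 11, 5, 8, 7, 4, 15, 9, 3, 10, 6, 14, 0]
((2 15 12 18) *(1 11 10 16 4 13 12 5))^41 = (1 2 13 10 5 18 4 11 15 12 16) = ((1 11 10 16 4 13 12 18 2 15 5))^41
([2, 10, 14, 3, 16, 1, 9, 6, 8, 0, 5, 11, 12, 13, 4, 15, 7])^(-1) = [9, 5, 0, 3, 14, 10, 7, 16, 8, 6, 1, 11, 12, 13, 2, 15, 4]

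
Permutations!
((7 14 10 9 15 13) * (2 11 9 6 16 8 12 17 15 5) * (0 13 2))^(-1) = (0 5 9 11 2 15 17 12 8 16 6 10 14 7 13)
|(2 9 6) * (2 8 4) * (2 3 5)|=|(2 9 6 8 4 3 5)|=7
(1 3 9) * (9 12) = [0, 3, 2, 12, 4, 5, 6, 7, 8, 1, 10, 11, 9] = (1 3 12 9)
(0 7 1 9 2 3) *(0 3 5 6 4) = [7, 9, 5, 3, 0, 6, 4, 1, 8, 2] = (0 7 1 9 2 5 6 4)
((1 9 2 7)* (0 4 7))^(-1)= (0 2 9 1 7 4)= ((0 4 7 1 9 2))^(-1)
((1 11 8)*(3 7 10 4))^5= (1 8 11)(3 7 10 4)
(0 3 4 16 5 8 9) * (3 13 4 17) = (0 13 4 16 5 8 9)(3 17) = [13, 1, 2, 17, 16, 8, 6, 7, 9, 0, 10, 11, 12, 4, 14, 15, 5, 3]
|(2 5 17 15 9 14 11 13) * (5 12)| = 9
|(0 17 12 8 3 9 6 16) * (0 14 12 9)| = |(0 17 9 6 16 14 12 8 3)| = 9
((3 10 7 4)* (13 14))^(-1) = ((3 10 7 4)(13 14))^(-1) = (3 4 7 10)(13 14)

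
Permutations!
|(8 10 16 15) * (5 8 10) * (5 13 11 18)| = |(5 8 13 11 18)(10 16 15)| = 15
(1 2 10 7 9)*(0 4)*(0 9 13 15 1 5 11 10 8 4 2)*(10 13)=[2, 0, 8, 3, 9, 11, 6, 10, 4, 5, 7, 13, 12, 15, 14, 1]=(0 2 8 4 9 5 11 13 15 1)(7 10)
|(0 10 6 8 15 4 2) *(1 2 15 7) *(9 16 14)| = |(0 10 6 8 7 1 2)(4 15)(9 16 14)| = 42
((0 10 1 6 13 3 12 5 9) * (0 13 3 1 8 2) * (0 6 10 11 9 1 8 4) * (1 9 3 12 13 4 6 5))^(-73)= (0 4 9 5 2 8 13 3 11)(1 12 6 10)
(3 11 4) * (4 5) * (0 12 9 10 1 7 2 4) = (0 12 9 10 1 7 2 4 3 11 5) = [12, 7, 4, 11, 3, 0, 6, 2, 8, 10, 1, 5, 9]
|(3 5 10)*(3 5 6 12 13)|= 4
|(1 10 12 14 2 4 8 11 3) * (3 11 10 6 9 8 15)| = 11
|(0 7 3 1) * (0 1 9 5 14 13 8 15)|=9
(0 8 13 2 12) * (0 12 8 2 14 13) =[2, 1, 8, 3, 4, 5, 6, 7, 0, 9, 10, 11, 12, 14, 13] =(0 2 8)(13 14)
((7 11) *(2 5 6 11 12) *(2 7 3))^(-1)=((2 5 6 11 3)(7 12))^(-1)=(2 3 11 6 5)(7 12)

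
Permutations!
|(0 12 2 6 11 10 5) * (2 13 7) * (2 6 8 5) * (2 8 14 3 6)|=12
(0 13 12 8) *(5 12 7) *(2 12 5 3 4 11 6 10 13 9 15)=[9, 1, 12, 4, 11, 5, 10, 3, 0, 15, 13, 6, 8, 7, 14, 2]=(0 9 15 2 12 8)(3 4 11 6 10 13 7)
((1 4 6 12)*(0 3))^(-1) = (0 3)(1 12 6 4)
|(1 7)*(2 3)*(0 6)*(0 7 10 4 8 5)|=8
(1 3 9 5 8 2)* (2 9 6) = (1 3 6 2)(5 8 9) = [0, 3, 1, 6, 4, 8, 2, 7, 9, 5]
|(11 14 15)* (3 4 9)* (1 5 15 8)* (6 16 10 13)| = 12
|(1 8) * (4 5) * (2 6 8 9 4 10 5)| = |(1 9 4 2 6 8)(5 10)| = 6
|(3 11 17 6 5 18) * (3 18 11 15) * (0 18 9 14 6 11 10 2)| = 8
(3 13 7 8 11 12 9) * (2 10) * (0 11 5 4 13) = (0 11 12 9 3)(2 10)(4 13 7 8 5) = [11, 1, 10, 0, 13, 4, 6, 8, 5, 3, 2, 12, 9, 7]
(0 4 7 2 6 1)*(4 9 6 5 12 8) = (0 9 6 1)(2 5 12 8 4 7) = [9, 0, 5, 3, 7, 12, 1, 2, 4, 6, 10, 11, 8]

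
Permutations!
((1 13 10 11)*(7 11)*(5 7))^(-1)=(1 11 7 5 10 13)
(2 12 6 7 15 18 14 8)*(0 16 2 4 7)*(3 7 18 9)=(0 16 2 12 6)(3 7 15 9)(4 18 14 8)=[16, 1, 12, 7, 18, 5, 0, 15, 4, 3, 10, 11, 6, 13, 8, 9, 2, 17, 14]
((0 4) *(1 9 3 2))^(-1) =(0 4)(1 2 3 9) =((0 4)(1 9 3 2))^(-1)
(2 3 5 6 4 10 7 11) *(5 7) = (2 3 7 11)(4 10 5 6) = [0, 1, 3, 7, 10, 6, 4, 11, 8, 9, 5, 2]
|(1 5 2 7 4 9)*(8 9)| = |(1 5 2 7 4 8 9)| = 7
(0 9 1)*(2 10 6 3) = (0 9 1)(2 10 6 3) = [9, 0, 10, 2, 4, 5, 3, 7, 8, 1, 6]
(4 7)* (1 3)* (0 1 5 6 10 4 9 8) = (0 1 3 5 6 10 4 7 9 8) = [1, 3, 2, 5, 7, 6, 10, 9, 0, 8, 4]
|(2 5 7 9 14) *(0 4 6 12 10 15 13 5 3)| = |(0 4 6 12 10 15 13 5 7 9 14 2 3)| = 13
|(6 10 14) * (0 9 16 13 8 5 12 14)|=|(0 9 16 13 8 5 12 14 6 10)|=10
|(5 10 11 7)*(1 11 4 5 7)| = |(1 11)(4 5 10)| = 6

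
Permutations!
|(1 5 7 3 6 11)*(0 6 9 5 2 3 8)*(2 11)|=|(0 6 2 3 9 5 7 8)(1 11)|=8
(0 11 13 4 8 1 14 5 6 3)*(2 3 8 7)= (0 11 13 4 7 2 3)(1 14 5 6 8)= [11, 14, 3, 0, 7, 6, 8, 2, 1, 9, 10, 13, 12, 4, 5]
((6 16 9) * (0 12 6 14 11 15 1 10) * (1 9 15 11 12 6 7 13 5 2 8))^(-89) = (0 5 9 10 13 15 1 7 16 8 12 6 2 14)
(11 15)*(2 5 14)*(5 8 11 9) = (2 8 11 15 9 5 14) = [0, 1, 8, 3, 4, 14, 6, 7, 11, 5, 10, 15, 12, 13, 2, 9]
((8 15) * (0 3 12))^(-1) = ((0 3 12)(8 15))^(-1) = (0 12 3)(8 15)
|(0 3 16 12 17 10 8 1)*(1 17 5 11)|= 21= |(0 3 16 12 5 11 1)(8 17 10)|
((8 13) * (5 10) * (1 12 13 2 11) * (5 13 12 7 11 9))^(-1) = (1 11 7)(2 8 13 10 5 9)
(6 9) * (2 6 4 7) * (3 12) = (2 6 9 4 7)(3 12) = [0, 1, 6, 12, 7, 5, 9, 2, 8, 4, 10, 11, 3]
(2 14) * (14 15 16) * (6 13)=(2 15 16 14)(6 13)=[0, 1, 15, 3, 4, 5, 13, 7, 8, 9, 10, 11, 12, 6, 2, 16, 14]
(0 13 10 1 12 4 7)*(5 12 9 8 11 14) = (0 13 10 1 9 8 11 14 5 12 4 7) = [13, 9, 2, 3, 7, 12, 6, 0, 11, 8, 1, 14, 4, 10, 5]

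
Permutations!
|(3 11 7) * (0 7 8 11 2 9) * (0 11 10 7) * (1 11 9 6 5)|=|(1 11 8 10 7 3 2 6 5)|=9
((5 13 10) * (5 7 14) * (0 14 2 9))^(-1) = ((0 14 5 13 10 7 2 9))^(-1) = (0 9 2 7 10 13 5 14)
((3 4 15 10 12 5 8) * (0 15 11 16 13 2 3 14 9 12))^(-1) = ((0 15 10)(2 3 4 11 16 13)(5 8 14 9 12))^(-1) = (0 10 15)(2 13 16 11 4 3)(5 12 9 14 8)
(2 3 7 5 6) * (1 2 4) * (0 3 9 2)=(0 3 7 5 6 4 1)(2 9)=[3, 0, 9, 7, 1, 6, 4, 5, 8, 2]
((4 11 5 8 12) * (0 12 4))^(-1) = (0 12)(4 8 5 11)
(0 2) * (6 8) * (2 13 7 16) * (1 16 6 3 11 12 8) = (0 13 7 6 1 16 2)(3 11 12 8) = [13, 16, 0, 11, 4, 5, 1, 6, 3, 9, 10, 12, 8, 7, 14, 15, 2]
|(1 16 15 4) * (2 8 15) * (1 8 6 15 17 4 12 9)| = 21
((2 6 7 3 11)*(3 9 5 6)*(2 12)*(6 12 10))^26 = ((2 3 11 10 6 7 9 5 12))^26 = (2 12 5 9 7 6 10 11 3)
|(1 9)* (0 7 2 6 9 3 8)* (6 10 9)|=|(0 7 2 10 9 1 3 8)|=8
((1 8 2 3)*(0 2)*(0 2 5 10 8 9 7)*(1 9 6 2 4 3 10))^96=((0 5 1 6 2 10 8 4 3 9 7))^96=(0 3 10 1 7 4 2 5 9 8 6)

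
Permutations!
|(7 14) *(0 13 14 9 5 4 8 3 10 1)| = |(0 13 14 7 9 5 4 8 3 10 1)| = 11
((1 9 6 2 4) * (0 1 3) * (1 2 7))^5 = ((0 2 4 3)(1 9 6 7))^5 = (0 2 4 3)(1 9 6 7)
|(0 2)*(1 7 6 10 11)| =|(0 2)(1 7 6 10 11)| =10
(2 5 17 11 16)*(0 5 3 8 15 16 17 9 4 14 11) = (0 5 9 4 14 11 17)(2 3 8 15 16) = [5, 1, 3, 8, 14, 9, 6, 7, 15, 4, 10, 17, 12, 13, 11, 16, 2, 0]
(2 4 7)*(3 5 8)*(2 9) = (2 4 7 9)(3 5 8) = [0, 1, 4, 5, 7, 8, 6, 9, 3, 2]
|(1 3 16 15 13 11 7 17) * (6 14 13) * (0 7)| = |(0 7 17 1 3 16 15 6 14 13 11)| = 11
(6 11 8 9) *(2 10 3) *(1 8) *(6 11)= (1 8 9 11)(2 10 3)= [0, 8, 10, 2, 4, 5, 6, 7, 9, 11, 3, 1]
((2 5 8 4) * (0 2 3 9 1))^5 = (0 3 5 1 4 2 9 8) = ((0 2 5 8 4 3 9 1))^5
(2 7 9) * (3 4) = (2 7 9)(3 4) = [0, 1, 7, 4, 3, 5, 6, 9, 8, 2]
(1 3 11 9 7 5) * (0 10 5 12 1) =(0 10 5)(1 3 11 9 7 12) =[10, 3, 2, 11, 4, 0, 6, 12, 8, 7, 5, 9, 1]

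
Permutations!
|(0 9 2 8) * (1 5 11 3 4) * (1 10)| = |(0 9 2 8)(1 5 11 3 4 10)| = 12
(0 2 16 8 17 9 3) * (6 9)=(0 2 16 8 17 6 9 3)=[2, 1, 16, 0, 4, 5, 9, 7, 17, 3, 10, 11, 12, 13, 14, 15, 8, 6]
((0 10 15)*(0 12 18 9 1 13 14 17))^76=(0 1 15 14 18)(9 10 13 12 17)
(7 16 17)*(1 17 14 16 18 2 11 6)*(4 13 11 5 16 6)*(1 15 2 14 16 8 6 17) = (2 5 8 6 15)(4 13 11)(7 18 14 17) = [0, 1, 5, 3, 13, 8, 15, 18, 6, 9, 10, 4, 12, 11, 17, 2, 16, 7, 14]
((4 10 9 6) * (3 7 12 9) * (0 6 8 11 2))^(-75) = (0 4 3 12 8 2 6 10 7 9 11) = ((0 6 4 10 3 7 12 9 8 11 2))^(-75)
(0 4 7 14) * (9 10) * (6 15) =[4, 1, 2, 3, 7, 5, 15, 14, 8, 10, 9, 11, 12, 13, 0, 6] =(0 4 7 14)(6 15)(9 10)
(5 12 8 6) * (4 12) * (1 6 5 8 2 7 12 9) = (1 6 8 5 4 9)(2 7 12) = [0, 6, 7, 3, 9, 4, 8, 12, 5, 1, 10, 11, 2]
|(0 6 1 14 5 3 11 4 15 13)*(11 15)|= 8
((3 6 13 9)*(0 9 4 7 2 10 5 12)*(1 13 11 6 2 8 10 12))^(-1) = (0 12 2 3 9)(1 5 10 8 7 4 13)(6 11)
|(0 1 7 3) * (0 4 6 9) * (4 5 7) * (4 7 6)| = 7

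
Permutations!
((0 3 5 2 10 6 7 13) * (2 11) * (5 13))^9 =(13)(2 7)(5 10)(6 11)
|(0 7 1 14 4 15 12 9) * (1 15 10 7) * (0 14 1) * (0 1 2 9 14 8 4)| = |(0 1 2 9 8 4 10 7 15 12 14)| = 11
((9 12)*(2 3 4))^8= (12)(2 4 3)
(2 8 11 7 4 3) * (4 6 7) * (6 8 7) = [0, 1, 7, 2, 3, 5, 6, 8, 11, 9, 10, 4] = (2 7 8 11 4 3)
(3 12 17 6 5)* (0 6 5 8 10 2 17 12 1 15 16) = [6, 15, 17, 1, 4, 3, 8, 7, 10, 9, 2, 11, 12, 13, 14, 16, 0, 5] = (0 6 8 10 2 17 5 3 1 15 16)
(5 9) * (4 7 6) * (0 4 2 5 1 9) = [4, 9, 5, 3, 7, 0, 2, 6, 8, 1] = (0 4 7 6 2 5)(1 9)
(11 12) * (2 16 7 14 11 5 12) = [0, 1, 16, 3, 4, 12, 6, 14, 8, 9, 10, 2, 5, 13, 11, 15, 7] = (2 16 7 14 11)(5 12)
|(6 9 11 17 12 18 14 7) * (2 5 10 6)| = 11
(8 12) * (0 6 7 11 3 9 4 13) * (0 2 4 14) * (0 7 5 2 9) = (0 6 5 2 4 13 9 14 7 11 3)(8 12) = [6, 1, 4, 0, 13, 2, 5, 11, 12, 14, 10, 3, 8, 9, 7]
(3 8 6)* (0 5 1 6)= (0 5 1 6 3 8)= [5, 6, 2, 8, 4, 1, 3, 7, 0]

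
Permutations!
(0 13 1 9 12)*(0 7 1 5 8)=(0 13 5 8)(1 9 12 7)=[13, 9, 2, 3, 4, 8, 6, 1, 0, 12, 10, 11, 7, 5]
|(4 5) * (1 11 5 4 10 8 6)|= |(1 11 5 10 8 6)|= 6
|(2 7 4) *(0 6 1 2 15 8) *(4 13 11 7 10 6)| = |(0 4 15 8)(1 2 10 6)(7 13 11)| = 12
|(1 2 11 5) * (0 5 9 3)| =7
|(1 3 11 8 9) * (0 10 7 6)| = 20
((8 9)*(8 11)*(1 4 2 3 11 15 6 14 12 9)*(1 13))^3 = (1 3 13 2 8 4 11)(6 9 14 15 12)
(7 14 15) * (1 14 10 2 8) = (1 14 15 7 10 2 8) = [0, 14, 8, 3, 4, 5, 6, 10, 1, 9, 2, 11, 12, 13, 15, 7]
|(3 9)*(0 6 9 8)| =5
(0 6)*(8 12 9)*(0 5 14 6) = [0, 1, 2, 3, 4, 14, 5, 7, 12, 8, 10, 11, 9, 13, 6] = (5 14 6)(8 12 9)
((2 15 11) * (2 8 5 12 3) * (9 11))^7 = (2 3 12 5 8 11 9 15)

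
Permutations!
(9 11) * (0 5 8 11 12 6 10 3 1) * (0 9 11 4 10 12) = (0 5 8 4 10 3 1 9)(6 12) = [5, 9, 2, 1, 10, 8, 12, 7, 4, 0, 3, 11, 6]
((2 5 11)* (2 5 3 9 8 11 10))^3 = (2 8 10 9 5 3 11)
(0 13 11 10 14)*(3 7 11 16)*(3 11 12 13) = [3, 1, 2, 7, 4, 5, 6, 12, 8, 9, 14, 10, 13, 16, 0, 15, 11] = (0 3 7 12 13 16 11 10 14)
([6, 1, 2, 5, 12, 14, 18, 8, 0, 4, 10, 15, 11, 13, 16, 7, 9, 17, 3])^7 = (0 9)(3 11)(4 6)(5 15)(7 14)(8 16)(12 18)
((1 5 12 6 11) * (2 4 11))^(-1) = ((1 5 12 6 2 4 11))^(-1) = (1 11 4 2 6 12 5)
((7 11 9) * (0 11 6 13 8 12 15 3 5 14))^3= (0 7 8 3)(5 11 6 12)(9 13 15 14)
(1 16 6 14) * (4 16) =(1 4 16 6 14) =[0, 4, 2, 3, 16, 5, 14, 7, 8, 9, 10, 11, 12, 13, 1, 15, 6]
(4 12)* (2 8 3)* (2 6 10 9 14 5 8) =(3 6 10 9 14 5 8)(4 12) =[0, 1, 2, 6, 12, 8, 10, 7, 3, 14, 9, 11, 4, 13, 5]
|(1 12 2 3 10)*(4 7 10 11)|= 8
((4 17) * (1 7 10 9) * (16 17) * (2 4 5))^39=(1 9 10 7)(2 5 17 16 4)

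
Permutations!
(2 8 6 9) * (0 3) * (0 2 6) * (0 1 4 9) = (0 3 2 8 1 4 9 6) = [3, 4, 8, 2, 9, 5, 0, 7, 1, 6]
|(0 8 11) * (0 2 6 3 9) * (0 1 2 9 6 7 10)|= 8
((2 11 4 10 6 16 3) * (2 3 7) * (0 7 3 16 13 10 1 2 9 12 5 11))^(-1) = ((0 7 9 12 5 11 4 1 2)(3 16)(6 13 10))^(-1) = (0 2 1 4 11 5 12 9 7)(3 16)(6 10 13)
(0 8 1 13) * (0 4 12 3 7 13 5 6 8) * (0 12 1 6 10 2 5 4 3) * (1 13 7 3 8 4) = (0 12)(2 5 10)(4 13 8 6) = [12, 1, 5, 3, 13, 10, 4, 7, 6, 9, 2, 11, 0, 8]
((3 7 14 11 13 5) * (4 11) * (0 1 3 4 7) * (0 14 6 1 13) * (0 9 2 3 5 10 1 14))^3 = ((0 13 10 1 5 4 11 9 2 3)(6 14 7))^3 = (14)(0 1 11 3 10 4 2 13 5 9)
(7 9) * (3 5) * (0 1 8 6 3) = [1, 8, 2, 5, 4, 0, 3, 9, 6, 7] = (0 1 8 6 3 5)(7 9)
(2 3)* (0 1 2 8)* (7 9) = [1, 2, 3, 8, 4, 5, 6, 9, 0, 7] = (0 1 2 3 8)(7 9)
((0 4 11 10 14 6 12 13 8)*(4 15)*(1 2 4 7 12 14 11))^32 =((0 15 7 12 13 8)(1 2 4)(6 14)(10 11))^32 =(0 7 13)(1 4 2)(8 15 12)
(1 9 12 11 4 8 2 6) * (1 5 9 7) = (1 7)(2 6 5 9 12 11 4 8) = [0, 7, 6, 3, 8, 9, 5, 1, 2, 12, 10, 4, 11]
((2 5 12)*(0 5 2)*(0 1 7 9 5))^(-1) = (1 12 5 9 7)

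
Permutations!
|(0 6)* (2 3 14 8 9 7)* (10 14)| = |(0 6)(2 3 10 14 8 9 7)| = 14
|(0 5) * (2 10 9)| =6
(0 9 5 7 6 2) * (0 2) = (0 9 5 7 6) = [9, 1, 2, 3, 4, 7, 0, 6, 8, 5]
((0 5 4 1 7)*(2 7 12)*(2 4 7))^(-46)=((0 5 7)(1 12 4))^(-46)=(0 7 5)(1 4 12)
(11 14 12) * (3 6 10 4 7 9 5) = (3 6 10 4 7 9 5)(11 14 12) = [0, 1, 2, 6, 7, 3, 10, 9, 8, 5, 4, 14, 11, 13, 12]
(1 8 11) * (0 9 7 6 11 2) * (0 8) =(0 9 7 6 11 1)(2 8) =[9, 0, 8, 3, 4, 5, 11, 6, 2, 7, 10, 1]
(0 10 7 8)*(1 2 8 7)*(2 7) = (0 10 1 7 2 8) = [10, 7, 8, 3, 4, 5, 6, 2, 0, 9, 1]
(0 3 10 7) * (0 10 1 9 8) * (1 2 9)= (0 3 2 9 8)(7 10)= [3, 1, 9, 2, 4, 5, 6, 10, 0, 8, 7]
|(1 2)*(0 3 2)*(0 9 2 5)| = |(0 3 5)(1 9 2)| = 3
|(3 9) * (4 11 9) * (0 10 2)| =|(0 10 2)(3 4 11 9)| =12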